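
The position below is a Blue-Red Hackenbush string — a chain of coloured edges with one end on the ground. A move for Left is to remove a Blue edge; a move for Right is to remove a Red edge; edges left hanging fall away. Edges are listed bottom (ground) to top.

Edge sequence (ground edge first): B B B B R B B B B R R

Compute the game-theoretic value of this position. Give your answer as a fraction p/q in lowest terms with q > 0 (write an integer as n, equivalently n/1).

505/128

Recurse on prefixes of the 11-edge string B B B B R B B B B R R:
value(B) = { 0 | (no moves) } so 1
value(BB) = { 0,1 | (no moves) } so 2
value(BBB) = { 0,1,2 | (no moves) } so 3
value(BBBB) = { 0,1,2,3 | (no moves) } so 4
value(BBBBR) = { 0,1,2,3 | 4 } so 7/2
value(BBBBRB) = { 0,1,2,3,7/2 | 4 } so 15/4
value(BBBBRBB) = { 0,1,2,3,7/2,15/4 | 4 } so 31/8
value(BBBBRBBB) = { 0,1,2,3,7/2,15/4,31/8 | 4 } so 63/16
value(BBBBRBBBB) = { 0,1,2,3,7/2,15/4,31/8,63/16 | 4 } so 127/32
value(BBBBRBBBBR) = { 0,1,2,3,7/2,15/4,31/8,63/16 | 127/32,4 } so 253/64
value(BBBBRBBBBRR) = { 0,1,2,3,7/2,15/4,31/8,63/16 | 253/64,127/32,4 } so 505/128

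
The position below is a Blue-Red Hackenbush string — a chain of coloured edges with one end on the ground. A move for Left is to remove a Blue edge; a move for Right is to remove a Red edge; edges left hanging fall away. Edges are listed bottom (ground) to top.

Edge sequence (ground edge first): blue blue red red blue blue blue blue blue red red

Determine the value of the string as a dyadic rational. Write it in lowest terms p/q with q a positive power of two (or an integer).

Build G(s[:k]) for k = 1..11, string s = blue blue red red blue blue blue blue blue red red.
b: Left { 0 }, Right { none } => simplest 1
bb: Left { 0, 1 }, Right { none } => simplest 2
bbr: Left { 0, 1 }, Right { 2 } => simplest 3/2
bbrr: Left { 0, 1 }, Right { 3/2, 2 } => simplest 5/4
bbrrb: Left { 0, 1, 5/4 }, Right { 3/2, 2 } => simplest 11/8
bbrrbb: Left { 0, 1, 5/4, 11/8 }, Right { 3/2, 2 } => simplest 23/16
bbrrbbb: Left { 0, 1, 5/4, 11/8, 23/16 }, Right { 3/2, 2 } => simplest 47/32
bbrrbbbb: Left { 0, 1, 5/4, 11/8, 23/16, 47/32 }, Right { 3/2, 2 } => simplest 95/64
bbrrbbbbb: Left { 0, 1, 5/4, 11/8, 23/16, 47/32, 95/64 }, Right { 3/2, 2 } => simplest 191/128
bbrrbbbbbr: Left { 0, 1, 5/4, 11/8, 23/16, 47/32, 95/64 }, Right { 191/128, 3/2, 2 } => simplest 381/256
bbrrbbbbbrr: Left { 0, 1, 5/4, 11/8, 23/16, 47/32, 95/64 }, Right { 381/256, 191/128, 3/2, 2 } => simplest 761/512

761/512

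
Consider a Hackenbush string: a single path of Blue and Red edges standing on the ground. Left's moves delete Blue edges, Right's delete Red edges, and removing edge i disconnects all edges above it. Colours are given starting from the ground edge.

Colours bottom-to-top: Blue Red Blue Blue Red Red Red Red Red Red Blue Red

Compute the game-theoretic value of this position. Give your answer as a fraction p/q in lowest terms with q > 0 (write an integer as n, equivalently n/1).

1 of 12 · B · max L 0 · min R +∞ ⇒ 1
2 of 12 · BR · max L 0 · min R 1 ⇒ 1/2
3 of 12 · BRB · max L 1/2 · min R 1 ⇒ 3/4
4 of 12 · BRBB · max L 3/4 · min R 1 ⇒ 7/8
5 of 12 · BRBBR · max L 3/4 · min R 7/8 ⇒ 13/16
6 of 12 · BRBBRR · max L 3/4 · min R 13/16 ⇒ 25/32
7 of 12 · BRBBRRR · max L 3/4 · min R 25/32 ⇒ 49/64
8 of 12 · BRBBRRRR · max L 3/4 · min R 49/64 ⇒ 97/128
9 of 12 · BRBBRRRRR · max L 3/4 · min R 97/128 ⇒ 193/256
10 of 12 · BRBBRRRRRR · max L 3/4 · min R 193/256 ⇒ 385/512
11 of 12 · BRBBRRRRRRB · max L 385/512 · min R 193/256 ⇒ 771/1024
12 of 12 · BRBBRRRRRRBR · max L 385/512 · min R 771/1024 ⇒ 1541/2048

1541/2048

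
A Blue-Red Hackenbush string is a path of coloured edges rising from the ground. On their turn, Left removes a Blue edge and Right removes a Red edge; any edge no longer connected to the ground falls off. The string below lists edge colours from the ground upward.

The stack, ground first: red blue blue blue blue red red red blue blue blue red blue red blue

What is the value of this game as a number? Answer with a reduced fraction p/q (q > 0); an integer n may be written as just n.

1 of 15 · r · max L −∞ · min R 0 ⇒ -1
2 of 15 · rb · max L -1 · min R 0 ⇒ -1/2
3 of 15 · rbb · max L -1/2 · min R 0 ⇒ -1/4
4 of 15 · rbbb · max L -1/4 · min R 0 ⇒ -1/8
5 of 15 · rbbbb · max L -1/8 · min R 0 ⇒ -1/16
6 of 15 · rbbbbr · max L -1/8 · min R -1/16 ⇒ -3/32
7 of 15 · rbbbbrr · max L -1/8 · min R -3/32 ⇒ -7/64
8 of 15 · rbbbbrrr · max L -1/8 · min R -7/64 ⇒ -15/128
9 of 15 · rbbbbrrrb · max L -15/128 · min R -7/64 ⇒ -29/256
10 of 15 · rbbbbrrrbb · max L -29/256 · min R -7/64 ⇒ -57/512
11 of 15 · rbbbbrrrbbb · max L -57/512 · min R -7/64 ⇒ -113/1024
12 of 15 · rbbbbrrrbbbr · max L -57/512 · min R -113/1024 ⇒ -227/2048
13 of 15 · rbbbbrrrbbbrb · max L -227/2048 · min R -113/1024 ⇒ -453/4096
14 of 15 · rbbbbrrrbbbrbr · max L -227/2048 · min R -453/4096 ⇒ -907/8192
15 of 15 · rbbbbrrrbbbrbrb · max L -907/8192 · min R -453/4096 ⇒ -1813/16384

-1813/16384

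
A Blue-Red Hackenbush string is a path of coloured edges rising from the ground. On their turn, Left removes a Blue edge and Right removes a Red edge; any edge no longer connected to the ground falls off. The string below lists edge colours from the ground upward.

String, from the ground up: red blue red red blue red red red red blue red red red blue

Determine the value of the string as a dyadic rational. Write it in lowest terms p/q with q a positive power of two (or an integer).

edge 1 of 14 (red): { — | 0 } ⇒ -1
edge 2 of 14 (blue): { -1 | 0 } ⇒ -1/2
edge 3 of 14 (red): { -1 | -1/2; 0 } ⇒ -3/4
edge 4 of 14 (red): { -1 | -3/4; -1/2; 0 } ⇒ -7/8
edge 5 of 14 (blue): { -1; -7/8 | -3/4; -1/2; 0 } ⇒ -13/16
edge 6 of 14 (red): { -1; -7/8 | -13/16; -3/4; -1/2; 0 } ⇒ -27/32
edge 7 of 14 (red): { -1; -7/8 | -27/32; -13/16; -3/4; -1/2; 0 } ⇒ -55/64
edge 8 of 14 (red): { -1; -7/8 | -55/64; -27/32; -13/16; -3/4; -1/2; 0 } ⇒ -111/128
edge 9 of 14 (red): { -1; -7/8 | -111/128; -55/64; -27/32; -13/16; -3/4; -1/2; 0 } ⇒ -223/256
edge 10 of 14 (blue): { -1; -7/8; -223/256 | -111/128; -55/64; -27/32; -13/16; -3/4; -1/2; 0 } ⇒ -445/512
edge 11 of 14 (red): { -1; -7/8; -223/256 | -445/512; -111/128; -55/64; -27/32; -13/16; -3/4; -1/2; 0 } ⇒ -891/1024
edge 12 of 14 (red): { -1; -7/8; -223/256 | -891/1024; -445/512; -111/128; -55/64; -27/32; -13/16; -3/4; -1/2; 0 } ⇒ -1783/2048
edge 13 of 14 (red): { -1; -7/8; -223/256 | -1783/2048; -891/1024; -445/512; -111/128; -55/64; -27/32; -13/16; -3/4; -1/2; 0 } ⇒ -3567/4096
edge 14 of 14 (blue): { -1; -7/8; -223/256; -3567/4096 | -1783/2048; -891/1024; -445/512; -111/128; -55/64; -27/32; -13/16; -3/4; -1/2; 0 } ⇒ -7133/8192

-7133/8192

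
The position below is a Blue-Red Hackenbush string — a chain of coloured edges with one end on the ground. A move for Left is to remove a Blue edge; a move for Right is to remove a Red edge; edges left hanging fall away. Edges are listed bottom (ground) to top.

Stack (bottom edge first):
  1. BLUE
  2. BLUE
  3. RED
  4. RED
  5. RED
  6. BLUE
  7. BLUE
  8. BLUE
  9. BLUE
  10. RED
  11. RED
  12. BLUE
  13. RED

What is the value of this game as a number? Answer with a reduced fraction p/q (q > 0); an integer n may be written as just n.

val(B) = { 0 | none } so 1
val(BB) = { 0, 1 | none } so 2
val(BBR) = { 0, 1 | 2 } so 3/2
val(BBRR) = { 0, 1 | 3/2, 2 } so 5/4
val(BBRRR) = { 0, 1 | 5/4, 3/2, 2 } so 9/8
val(BBRRRB) = { 0, 1, 9/8 | 5/4, 3/2, 2 } so 19/16
val(BBRRRBB) = { 0, 1, 9/8, 19/16 | 5/4, 3/2, 2 } so 39/32
val(BBRRRBBB) = { 0, 1, 9/8, 19/16, 39/32 | 5/4, 3/2, 2 } so 79/64
val(BBRRRBBBB) = { 0, 1, 9/8, 19/16, 39/32, 79/64 | 5/4, 3/2, 2 } so 159/128
val(BBRRRBBBBR) = { 0, 1, 9/8, 19/16, 39/32, 79/64 | 159/128, 5/4, 3/2, 2 } so 317/256
val(BBRRRBBBBRR) = { 0, 1, 9/8, 19/16, 39/32, 79/64 | 317/256, 159/128, 5/4, 3/2, 2 } so 633/512
val(BBRRRBBBBRRB) = { 0, 1, 9/8, 19/16, 39/32, 79/64, 633/512 | 317/256, 159/128, 5/4, 3/2, 2 } so 1267/1024
val(BBRRRBBBBRRBR) = { 0, 1, 9/8, 19/16, 39/32, 79/64, 633/512 | 1267/1024, 317/256, 159/128, 5/4, 3/2, 2 } so 2533/2048

2533/2048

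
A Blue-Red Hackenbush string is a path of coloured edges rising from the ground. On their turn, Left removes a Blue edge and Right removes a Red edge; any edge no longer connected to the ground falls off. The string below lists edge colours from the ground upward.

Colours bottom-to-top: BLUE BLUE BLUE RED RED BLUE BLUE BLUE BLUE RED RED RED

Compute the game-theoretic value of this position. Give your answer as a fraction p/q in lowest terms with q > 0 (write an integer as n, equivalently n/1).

1265/512

Recurse on prefixes of the 12-edge string BLUE BLUE BLUE RED RED BLUE BLUE BLUE BLUE RED RED RED:
value_1 [B]  L=[0]  R=[]  = 1
value_2 [BB]  L=[0,1]  R=[]  = 2
value_3 [BBB]  L=[0,1,2]  R=[]  = 3
value_4 [BBBR]  L=[0,1,2]  R=[3]  = 5/2
value_5 [BBBRR]  L=[0,1,2]  R=[5/2,3]  = 9/4
value_6 [BBBRRB]  L=[0,1,2,9/4]  R=[5/2,3]  = 19/8
value_7 [BBBRRBB]  L=[0,1,2,9/4,19/8]  R=[5/2,3]  = 39/16
value_8 [BBBRRBBB]  L=[0,1,2,9/4,19/8,39/16]  R=[5/2,3]  = 79/32
value_9 [BBBRRBBBB]  L=[0,1,2,9/4,19/8,39/16,79/32]  R=[5/2,3]  = 159/64
value_10 [BBBRRBBBBR]  L=[0,1,2,9/4,19/8,39/16,79/32]  R=[159/64,5/2,3]  = 317/128
value_11 [BBBRRBBBBRR]  L=[0,1,2,9/4,19/8,39/16,79/32]  R=[317/128,159/64,5/2,3]  = 633/256
value_12 [BBBRRBBBBRRR]  L=[0,1,2,9/4,19/8,39/16,79/32]  R=[633/256,317/128,159/64,5/2,3]  = 1265/512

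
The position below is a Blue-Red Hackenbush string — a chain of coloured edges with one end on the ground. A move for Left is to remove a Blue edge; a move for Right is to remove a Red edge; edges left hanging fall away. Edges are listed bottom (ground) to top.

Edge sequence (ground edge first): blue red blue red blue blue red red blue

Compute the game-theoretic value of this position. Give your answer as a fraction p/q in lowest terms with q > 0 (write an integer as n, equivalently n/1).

179/256

Build val(s[:k]) for k = 1..9, string s = blue red blue red blue blue red red blue.
edge 1 of 9 (blue): { 0 | — } -> 1
edge 2 of 9 (red): { 0 | 1 } -> 1/2
edge 3 of 9 (blue): { 0; 1/2 | 1 } -> 3/4
edge 4 of 9 (red): { 0; 1/2 | 3/4; 1 } -> 5/8
edge 5 of 9 (blue): { 0; 1/2; 5/8 | 3/4; 1 } -> 11/16
edge 6 of 9 (blue): { 0; 1/2; 5/8; 11/16 | 3/4; 1 } -> 23/32
edge 7 of 9 (red): { 0; 1/2; 5/8; 11/16 | 23/32; 3/4; 1 } -> 45/64
edge 8 of 9 (red): { 0; 1/2; 5/8; 11/16 | 45/64; 23/32; 3/4; 1 } -> 89/128
edge 9 of 9 (blue): { 0; 1/2; 5/8; 11/16; 89/128 | 45/64; 23/32; 3/4; 1 } -> 179/256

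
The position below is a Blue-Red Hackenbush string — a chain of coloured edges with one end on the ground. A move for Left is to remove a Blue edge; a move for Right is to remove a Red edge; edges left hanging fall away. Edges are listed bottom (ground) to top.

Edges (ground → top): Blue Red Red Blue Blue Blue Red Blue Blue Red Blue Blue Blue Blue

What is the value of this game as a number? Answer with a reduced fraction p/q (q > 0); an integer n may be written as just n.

Recurse on prefixes of the 14-edge string Blue Red Red Blue Blue Blue Red Blue Blue Red Blue Blue Blue Blue:
edge 1 of 14 (Blue): { 0 | — } = 1
edge 2 of 14 (Red): { 0 | 1 } = 1/2
edge 3 of 14 (Red): { 0 | 1/2, 1 } = 1/4
edge 4 of 14 (Blue): { 0, 1/4 | 1/2, 1 } = 3/8
edge 5 of 14 (Blue): { 0, 1/4, 3/8 | 1/2, 1 } = 7/16
edge 6 of 14 (Blue): { 0, 1/4, 3/8, 7/16 | 1/2, 1 } = 15/32
edge 7 of 14 (Red): { 0, 1/4, 3/8, 7/16 | 15/32, 1/2, 1 } = 29/64
edge 8 of 14 (Blue): { 0, 1/4, 3/8, 7/16, 29/64 | 15/32, 1/2, 1 } = 59/128
edge 9 of 14 (Blue): { 0, 1/4, 3/8, 7/16, 29/64, 59/128 | 15/32, 1/2, 1 } = 119/256
edge 10 of 14 (Red): { 0, 1/4, 3/8, 7/16, 29/64, 59/128 | 119/256, 15/32, 1/2, 1 } = 237/512
edge 11 of 14 (Blue): { 0, 1/4, 3/8, 7/16, 29/64, 59/128, 237/512 | 119/256, 15/32, 1/2, 1 } = 475/1024
edge 12 of 14 (Blue): { 0, 1/4, 3/8, 7/16, 29/64, 59/128, 237/512, 475/1024 | 119/256, 15/32, 1/2, 1 } = 951/2048
edge 13 of 14 (Blue): { 0, 1/4, 3/8, 7/16, 29/64, 59/128, 237/512, 475/1024, 951/2048 | 119/256, 15/32, 1/2, 1 } = 1903/4096
edge 14 of 14 (Blue): { 0, 1/4, 3/8, 7/16, 29/64, 59/128, 237/512, 475/1024, 951/2048, 1903/4096 | 119/256, 15/32, 1/2, 1 } = 3807/8192

3807/8192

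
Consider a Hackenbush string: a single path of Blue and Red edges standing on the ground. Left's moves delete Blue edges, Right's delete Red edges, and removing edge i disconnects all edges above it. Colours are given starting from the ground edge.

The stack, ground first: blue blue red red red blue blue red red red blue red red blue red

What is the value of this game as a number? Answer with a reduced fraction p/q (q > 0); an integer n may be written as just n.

9765/8192

step 1: add blue to get b; options L={ 0 } R={ — } ⇒ 1
step 2: add blue to get bb; options L={ 0, 1 } R={ — } ⇒ 2
step 3: add red to get bbr; options L={ 0, 1 } R={ 2 } ⇒ 3/2
step 4: add red to get bbrr; options L={ 0, 1 } R={ 3/2, 2 } ⇒ 5/4
step 5: add red to get bbrrr; options L={ 0, 1 } R={ 5/4, 3/2, 2 } ⇒ 9/8
step 6: add blue to get bbrrrb; options L={ 0, 1, 9/8 } R={ 5/4, 3/2, 2 } ⇒ 19/16
step 7: add blue to get bbrrrbb; options L={ 0, 1, 9/8, 19/16 } R={ 5/4, 3/2, 2 } ⇒ 39/32
step 8: add red to get bbrrrbbr; options L={ 0, 1, 9/8, 19/16 } R={ 39/32, 5/4, 3/2, 2 } ⇒ 77/64
step 9: add red to get bbrrrbbrr; options L={ 0, 1, 9/8, 19/16 } R={ 77/64, 39/32, 5/4, 3/2, 2 } ⇒ 153/128
step 10: add red to get bbrrrbbrrr; options L={ 0, 1, 9/8, 19/16 } R={ 153/128, 77/64, 39/32, 5/4, 3/2, 2 } ⇒ 305/256
step 11: add blue to get bbrrrbbrrrb; options L={ 0, 1, 9/8, 19/16, 305/256 } R={ 153/128, 77/64, 39/32, 5/4, 3/2, 2 } ⇒ 611/512
step 12: add red to get bbrrrbbrrrbr; options L={ 0, 1, 9/8, 19/16, 305/256 } R={ 611/512, 153/128, 77/64, 39/32, 5/4, 3/2, 2 } ⇒ 1221/1024
step 13: add red to get bbrrrbbrrrbrr; options L={ 0, 1, 9/8, 19/16, 305/256 } R={ 1221/1024, 611/512, 153/128, 77/64, 39/32, 5/4, 3/2, 2 } ⇒ 2441/2048
step 14: add blue to get bbrrrbbrrrbrrb; options L={ 0, 1, 9/8, 19/16, 305/256, 2441/2048 } R={ 1221/1024, 611/512, 153/128, 77/64, 39/32, 5/4, 3/2, 2 } ⇒ 4883/4096
step 15: add red to get bbrrrbbrrrbrrbr; options L={ 0, 1, 9/8, 19/16, 305/256, 2441/2048 } R={ 4883/4096, 1221/1024, 611/512, 153/128, 77/64, 39/32, 5/4, 3/2, 2 } ⇒ 9765/8192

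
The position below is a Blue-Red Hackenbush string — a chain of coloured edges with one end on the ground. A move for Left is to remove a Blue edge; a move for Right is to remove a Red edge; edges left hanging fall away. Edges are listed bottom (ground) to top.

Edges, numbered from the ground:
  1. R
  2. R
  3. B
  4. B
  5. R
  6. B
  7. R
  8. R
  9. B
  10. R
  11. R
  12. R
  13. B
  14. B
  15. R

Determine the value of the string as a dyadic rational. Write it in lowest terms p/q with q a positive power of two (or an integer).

-11123/8192

Recurse on prefixes of the 15-edge string R R B B R B R R B R R R B B R:
v(R) = {  | 0 } — -1
v(RR) = {  | -1,0 } — -2
v(RRB) = { -2 | -1,0 } — -3/2
v(RRBB) = { -2,-3/2 | -1,0 } — -5/4
v(RRBBR) = { -2,-3/2 | -5/4,-1,0 } — -11/8
v(RRBBRB) = { -2,-3/2,-11/8 | -5/4,-1,0 } — -21/16
v(RRBBRBR) = { -2,-3/2,-11/8 | -21/16,-5/4,-1,0 } — -43/32
v(RRBBRBRR) = { -2,-3/2,-11/8 | -43/32,-21/16,-5/4,-1,0 } — -87/64
v(RRBBRBRRB) = { -2,-3/2,-11/8,-87/64 | -43/32,-21/16,-5/4,-1,0 } — -173/128
v(RRBBRBRRBR) = { -2,-3/2,-11/8,-87/64 | -173/128,-43/32,-21/16,-5/4,-1,0 } — -347/256
v(RRBBRBRRBRR) = { -2,-3/2,-11/8,-87/64 | -347/256,-173/128,-43/32,-21/16,-5/4,-1,0 } — -695/512
v(RRBBRBRRBRRR) = { -2,-3/2,-11/8,-87/64 | -695/512,-347/256,-173/128,-43/32,-21/16,-5/4,-1,0 } — -1391/1024
v(RRBBRBRRBRRRB) = { -2,-3/2,-11/8,-87/64,-1391/1024 | -695/512,-347/256,-173/128,-43/32,-21/16,-5/4,-1,0 } — -2781/2048
v(RRBBRBRRBRRRBB) = { -2,-3/2,-11/8,-87/64,-1391/1024,-2781/2048 | -695/512,-347/256,-173/128,-43/32,-21/16,-5/4,-1,0 } — -5561/4096
v(RRBBRBRRBRRRBBR) = { -2,-3/2,-11/8,-87/64,-1391/1024,-2781/2048 | -5561/4096,-695/512,-347/256,-173/128,-43/32,-21/16,-5/4,-1,0 } — -11123/8192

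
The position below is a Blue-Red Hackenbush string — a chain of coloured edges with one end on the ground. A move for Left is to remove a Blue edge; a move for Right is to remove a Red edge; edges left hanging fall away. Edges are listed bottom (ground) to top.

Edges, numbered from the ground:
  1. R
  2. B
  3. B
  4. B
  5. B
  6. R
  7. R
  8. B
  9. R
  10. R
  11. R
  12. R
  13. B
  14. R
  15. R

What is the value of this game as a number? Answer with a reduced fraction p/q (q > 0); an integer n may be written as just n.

-1783/16384

R: Left {  }, Right { 0 } -> simplest -1
RB: Left { -1 }, Right { 0 } -> simplest -1/2
RBB: Left { -1 -1/2 }, Right { 0 } -> simplest -1/4
RBBB: Left { -1 -1/2 -1/4 }, Right { 0 } -> simplest -1/8
RBBBB: Left { -1 -1/2 -1/4 -1/8 }, Right { 0 } -> simplest -1/16
RBBBBR: Left { -1 -1/2 -1/4 -1/8 }, Right { -1/16 0 } -> simplest -3/32
RBBBBRR: Left { -1 -1/2 -1/4 -1/8 }, Right { -3/32 -1/16 0 } -> simplest -7/64
RBBBBRRB: Left { -1 -1/2 -1/4 -1/8 -7/64 }, Right { -3/32 -1/16 0 } -> simplest -13/128
RBBBBRRBR: Left { -1 -1/2 -1/4 -1/8 -7/64 }, Right { -13/128 -3/32 -1/16 0 } -> simplest -27/256
RBBBBRRBRR: Left { -1 -1/2 -1/4 -1/8 -7/64 }, Right { -27/256 -13/128 -3/32 -1/16 0 } -> simplest -55/512
RBBBBRRBRRR: Left { -1 -1/2 -1/4 -1/8 -7/64 }, Right { -55/512 -27/256 -13/128 -3/32 -1/16 0 } -> simplest -111/1024
RBBBBRRBRRRR: Left { -1 -1/2 -1/4 -1/8 -7/64 }, Right { -111/1024 -55/512 -27/256 -13/128 -3/32 -1/16 0 } -> simplest -223/2048
RBBBBRRBRRRRB: Left { -1 -1/2 -1/4 -1/8 -7/64 -223/2048 }, Right { -111/1024 -55/512 -27/256 -13/128 -3/32 -1/16 0 } -> simplest -445/4096
RBBBBRRBRRRRBR: Left { -1 -1/2 -1/4 -1/8 -7/64 -223/2048 }, Right { -445/4096 -111/1024 -55/512 -27/256 -13/128 -3/32 -1/16 0 } -> simplest -891/8192
RBBBBRRBRRRRBRR: Left { -1 -1/2 -1/4 -1/8 -7/64 -223/2048 }, Right { -891/8192 -445/4096 -111/1024 -55/512 -27/256 -13/128 -3/32 -1/16 0 } -> simplest -1783/16384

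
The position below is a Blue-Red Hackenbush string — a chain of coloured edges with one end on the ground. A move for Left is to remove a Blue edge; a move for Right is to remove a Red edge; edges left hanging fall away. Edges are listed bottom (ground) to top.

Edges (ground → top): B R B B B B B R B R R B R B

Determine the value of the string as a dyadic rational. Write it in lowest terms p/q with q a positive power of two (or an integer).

8011/8192

Build val(s[:k]) for k = 1..14, string s = B R B B B B B R B R R B R B.
1 of 14 · B · max L 0 · min R +∞ so 1
2 of 14 · BR · max L 0 · min R 1 so 1/2
3 of 14 · BRB · max L 1/2 · min R 1 so 3/4
4 of 14 · BRBB · max L 3/4 · min R 1 so 7/8
5 of 14 · BRBBB · max L 7/8 · min R 1 so 15/16
6 of 14 · BRBBBB · max L 15/16 · min R 1 so 31/32
7 of 14 · BRBBBBB · max L 31/32 · min R 1 so 63/64
8 of 14 · BRBBBBBR · max L 31/32 · min R 63/64 so 125/128
9 of 14 · BRBBBBBRB · max L 125/128 · min R 63/64 so 251/256
10 of 14 · BRBBBBBRBR · max L 125/128 · min R 251/256 so 501/512
11 of 14 · BRBBBBBRBRR · max L 125/128 · min R 501/512 so 1001/1024
12 of 14 · BRBBBBBRBRRB · max L 1001/1024 · min R 501/512 so 2003/2048
13 of 14 · BRBBBBBRBRRBR · max L 1001/1024 · min R 2003/2048 so 4005/4096
14 of 14 · BRBBBBBRBRRBRB · max L 4005/4096 · min R 2003/2048 so 8011/8192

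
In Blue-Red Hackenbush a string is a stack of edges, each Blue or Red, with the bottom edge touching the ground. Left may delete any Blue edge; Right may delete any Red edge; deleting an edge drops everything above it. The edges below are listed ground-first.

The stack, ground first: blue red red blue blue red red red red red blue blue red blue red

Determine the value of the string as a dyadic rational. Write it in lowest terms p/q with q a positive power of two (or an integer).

6197/16384

Recurse on prefixes of the 15-edge string blue red red blue blue red red red red red blue blue red blue red:
G(b) = { 0 | · } -> 1
G(br) = { 0 | 1 } -> 1/2
G(brr) = { 0 | 1/2; 1 } -> 1/4
G(brrb) = { 0; 1/4 | 1/2; 1 } -> 3/8
G(brrbb) = { 0; 1/4; 3/8 | 1/2; 1 } -> 7/16
G(brrbbr) = { 0; 1/4; 3/8 | 7/16; 1/2; 1 } -> 13/32
G(brrbbrr) = { 0; 1/4; 3/8 | 13/32; 7/16; 1/2; 1 } -> 25/64
G(brrbbrrr) = { 0; 1/4; 3/8 | 25/64; 13/32; 7/16; 1/2; 1 } -> 49/128
G(brrbbrrrr) = { 0; 1/4; 3/8 | 49/128; 25/64; 13/32; 7/16; 1/2; 1 } -> 97/256
G(brrbbrrrrr) = { 0; 1/4; 3/8 | 97/256; 49/128; 25/64; 13/32; 7/16; 1/2; 1 } -> 193/512
G(brrbbrrrrrb) = { 0; 1/4; 3/8; 193/512 | 97/256; 49/128; 25/64; 13/32; 7/16; 1/2; 1 } -> 387/1024
G(brrbbrrrrrbb) = { 0; 1/4; 3/8; 193/512; 387/1024 | 97/256; 49/128; 25/64; 13/32; 7/16; 1/2; 1 } -> 775/2048
G(brrbbrrrrrbbr) = { 0; 1/4; 3/8; 193/512; 387/1024 | 775/2048; 97/256; 49/128; 25/64; 13/32; 7/16; 1/2; 1 } -> 1549/4096
G(brrbbrrrrrbbrb) = { 0; 1/4; 3/8; 193/512; 387/1024; 1549/4096 | 775/2048; 97/256; 49/128; 25/64; 13/32; 7/16; 1/2; 1 } -> 3099/8192
G(brrbbrrrrrbbrbr) = { 0; 1/4; 3/8; 193/512; 387/1024; 1549/4096 | 3099/8192; 775/2048; 97/256; 49/128; 25/64; 13/32; 7/16; 1/2; 1 } -> 6197/16384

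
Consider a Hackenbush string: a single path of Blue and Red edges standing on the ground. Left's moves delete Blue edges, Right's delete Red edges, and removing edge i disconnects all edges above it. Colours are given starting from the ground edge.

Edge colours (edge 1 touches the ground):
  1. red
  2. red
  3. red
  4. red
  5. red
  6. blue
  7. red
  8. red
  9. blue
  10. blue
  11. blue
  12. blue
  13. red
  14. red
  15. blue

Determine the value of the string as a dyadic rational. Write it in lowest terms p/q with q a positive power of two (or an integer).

Recurse on prefixes of the 15-edge string red red red red red blue red red blue blue blue blue red red blue:
value(r) = { (no moves) | 0 } → -1
value(rr) = { (no moves) | -1; 0 } → -2
value(rrr) = { (no moves) | -2; -1; 0 } → -3
value(rrrr) = { (no moves) | -3; -2; -1; 0 } → -4
value(rrrrr) = { (no moves) | -4; -3; -2; -1; 0 } → -5
value(rrrrrb) = { -5 | -4; -3; -2; -1; 0 } → -9/2
value(rrrrrbr) = { -5 | -9/2; -4; -3; -2; -1; 0 } → -19/4
value(rrrrrbrr) = { -5 | -19/4; -9/2; -4; -3; -2; -1; 0 } → -39/8
value(rrrrrbrrb) = { -5; -39/8 | -19/4; -9/2; -4; -3; -2; -1; 0 } → -77/16
value(rrrrrbrrbb) = { -5; -39/8; -77/16 | -19/4; -9/2; -4; -3; -2; -1; 0 } → -153/32
value(rrrrrbrrbbb) = { -5; -39/8; -77/16; -153/32 | -19/4; -9/2; -4; -3; -2; -1; 0 } → -305/64
value(rrrrrbrrbbbb) = { -5; -39/8; -77/16; -153/32; -305/64 | -19/4; -9/2; -4; -3; -2; -1; 0 } → -609/128
value(rrrrrbrrbbbbr) = { -5; -39/8; -77/16; -153/32; -305/64 | -609/128; -19/4; -9/2; -4; -3; -2; -1; 0 } → -1219/256
value(rrrrrbrrbbbbrr) = { -5; -39/8; -77/16; -153/32; -305/64 | -1219/256; -609/128; -19/4; -9/2; -4; -3; -2; -1; 0 } → -2439/512
value(rrrrrbrrbbbbrrb) = { -5; -39/8; -77/16; -153/32; -305/64; -2439/512 | -1219/256; -609/128; -19/4; -9/2; -4; -3; -2; -1; 0 } → -4877/1024

-4877/1024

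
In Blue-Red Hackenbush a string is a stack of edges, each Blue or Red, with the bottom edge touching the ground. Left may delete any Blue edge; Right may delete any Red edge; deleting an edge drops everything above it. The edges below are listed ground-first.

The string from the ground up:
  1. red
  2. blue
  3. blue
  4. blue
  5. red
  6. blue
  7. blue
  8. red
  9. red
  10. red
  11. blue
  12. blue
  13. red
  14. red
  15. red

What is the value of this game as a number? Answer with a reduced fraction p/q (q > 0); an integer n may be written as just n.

Build G(s[:k]) for k = 1..15, string s = red blue blue blue red blue blue red red red blue blue red red red.
1 of 15 · r · max L −∞ · min R 0 → -1
2 of 15 · rb · max L -1 · min R 0 → -1/2
3 of 15 · rbb · max L -1/2 · min R 0 → -1/4
4 of 15 · rbbb · max L -1/4 · min R 0 → -1/8
5 of 15 · rbbbr · max L -1/4 · min R -1/8 → -3/16
6 of 15 · rbbbrb · max L -3/16 · min R -1/8 → -5/32
7 of 15 · rbbbrbb · max L -5/32 · min R -1/8 → -9/64
8 of 15 · rbbbrbbr · max L -5/32 · min R -9/64 → -19/128
9 of 15 · rbbbrbbrr · max L -5/32 · min R -19/128 → -39/256
10 of 15 · rbbbrbbrrr · max L -5/32 · min R -39/256 → -79/512
11 of 15 · rbbbrbbrrrb · max L -79/512 · min R -39/256 → -157/1024
12 of 15 · rbbbrbbrrrbb · max L -157/1024 · min R -39/256 → -313/2048
13 of 15 · rbbbrbbrrrbbr · max L -157/1024 · min R -313/2048 → -627/4096
14 of 15 · rbbbrbbrrrbbrr · max L -157/1024 · min R -627/4096 → -1255/8192
15 of 15 · rbbbrbbrrrbbrrr · max L -157/1024 · min R -1255/8192 → -2511/16384

-2511/16384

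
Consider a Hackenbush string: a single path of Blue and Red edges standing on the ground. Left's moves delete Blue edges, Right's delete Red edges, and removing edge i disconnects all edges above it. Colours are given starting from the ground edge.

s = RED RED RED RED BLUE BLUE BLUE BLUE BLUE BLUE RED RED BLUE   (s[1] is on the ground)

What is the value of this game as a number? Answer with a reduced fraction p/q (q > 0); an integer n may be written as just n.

G(R) = { ∅ | 0 } -> -1
G(RR) = { ∅ | -1; 0 } -> -2
G(RRR) = { ∅ | -2; -1; 0 } -> -3
G(RRRR) = { ∅ | -3; -2; -1; 0 } -> -4
G(RRRRB) = { -4 | -3; -2; -1; 0 } -> -7/2
G(RRRRBB) = { -4; -7/2 | -3; -2; -1; 0 } -> -13/4
G(RRRRBBB) = { -4; -7/2; -13/4 | -3; -2; -1; 0 } -> -25/8
G(RRRRBBBB) = { -4; -7/2; -13/4; -25/8 | -3; -2; -1; 0 } -> -49/16
G(RRRRBBBBB) = { -4; -7/2; -13/4; -25/8; -49/16 | -3; -2; -1; 0 } -> -97/32
G(RRRRBBBBBB) = { -4; -7/2; -13/4; -25/8; -49/16; -97/32 | -3; -2; -1; 0 } -> -193/64
G(RRRRBBBBBBR) = { -4; -7/2; -13/4; -25/8; -49/16; -97/32 | -193/64; -3; -2; -1; 0 } -> -387/128
G(RRRRBBBBBBRR) = { -4; -7/2; -13/4; -25/8; -49/16; -97/32 | -387/128; -193/64; -3; -2; -1; 0 } -> -775/256
G(RRRRBBBBBBRRB) = { -4; -7/2; -13/4; -25/8; -49/16; -97/32; -775/256 | -387/128; -193/64; -3; -2; -1; 0 } -> -1549/512

-1549/512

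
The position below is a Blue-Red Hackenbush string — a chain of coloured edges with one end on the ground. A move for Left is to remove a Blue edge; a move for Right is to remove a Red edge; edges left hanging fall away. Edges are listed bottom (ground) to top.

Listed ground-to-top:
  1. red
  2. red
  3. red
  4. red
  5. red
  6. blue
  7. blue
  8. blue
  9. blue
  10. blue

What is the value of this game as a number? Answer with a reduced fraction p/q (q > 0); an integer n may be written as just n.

Prefix values for red red red red red blue blue blue blue blue via {L|R} + simplicity:
1 of 10 · r · max L −∞ · min R 0 => -1
2 of 10 · rr · max L −∞ · min R -1 => -2
3 of 10 · rrr · max L −∞ · min R -2 => -3
4 of 10 · rrrr · max L −∞ · min R -3 => -4
5 of 10 · rrrrr · max L −∞ · min R -4 => -5
6 of 10 · rrrrrb · max L -5 · min R -4 => -9/2
7 of 10 · rrrrrbb · max L -9/2 · min R -4 => -17/4
8 of 10 · rrrrrbbb · max L -17/4 · min R -4 => -33/8
9 of 10 · rrrrrbbbb · max L -33/8 · min R -4 => -65/16
10 of 10 · rrrrrbbbbb · max L -65/16 · min R -4 => -129/32

-129/32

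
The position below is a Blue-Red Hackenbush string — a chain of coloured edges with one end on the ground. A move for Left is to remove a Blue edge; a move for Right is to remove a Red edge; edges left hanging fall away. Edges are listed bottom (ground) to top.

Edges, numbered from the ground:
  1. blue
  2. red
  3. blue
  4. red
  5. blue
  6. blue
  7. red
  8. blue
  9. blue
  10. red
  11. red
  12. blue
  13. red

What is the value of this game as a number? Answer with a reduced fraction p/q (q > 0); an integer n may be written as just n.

2917/4096

b: Left { 0 }, Right { ∅ } — simplest 1
br: Left { 0 }, Right { 1 } — simplest 1/2
brb: Left { 0, 1/2 }, Right { 1 } — simplest 3/4
brbr: Left { 0, 1/2 }, Right { 3/4, 1 } — simplest 5/8
brbrb: Left { 0, 1/2, 5/8 }, Right { 3/4, 1 } — simplest 11/16
brbrbb: Left { 0, 1/2, 5/8, 11/16 }, Right { 3/4, 1 } — simplest 23/32
brbrbbr: Left { 0, 1/2, 5/8, 11/16 }, Right { 23/32, 3/4, 1 } — simplest 45/64
brbrbbrb: Left { 0, 1/2, 5/8, 11/16, 45/64 }, Right { 23/32, 3/4, 1 } — simplest 91/128
brbrbbrbb: Left { 0, 1/2, 5/8, 11/16, 45/64, 91/128 }, Right { 23/32, 3/4, 1 } — simplest 183/256
brbrbbrbbr: Left { 0, 1/2, 5/8, 11/16, 45/64, 91/128 }, Right { 183/256, 23/32, 3/4, 1 } — simplest 365/512
brbrbbrbbrr: Left { 0, 1/2, 5/8, 11/16, 45/64, 91/128 }, Right { 365/512, 183/256, 23/32, 3/4, 1 } — simplest 729/1024
brbrbbrbbrrb: Left { 0, 1/2, 5/8, 11/16, 45/64, 91/128, 729/1024 }, Right { 365/512, 183/256, 23/32, 3/4, 1 } — simplest 1459/2048
brbrbbrbbrrbr: Left { 0, 1/2, 5/8, 11/16, 45/64, 91/128, 729/1024 }, Right { 1459/2048, 365/512, 183/256, 23/32, 3/4, 1 } — simplest 2917/4096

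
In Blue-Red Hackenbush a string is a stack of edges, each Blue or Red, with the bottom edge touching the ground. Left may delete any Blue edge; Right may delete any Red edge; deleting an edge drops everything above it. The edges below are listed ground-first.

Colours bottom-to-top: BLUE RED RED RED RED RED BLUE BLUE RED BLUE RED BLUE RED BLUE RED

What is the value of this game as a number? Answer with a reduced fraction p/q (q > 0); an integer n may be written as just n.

Recurse on prefixes of the 15-edge string BLUE RED RED RED RED RED BLUE BLUE RED BLUE RED BLUE RED BLUE RED:
step 1: add BLUE to get B; options L={ 0 } R={ none } -> 1
step 2: add RED to get BR; options L={ 0 } R={ 1 } -> 1/2
step 3: add RED to get BRR; options L={ 0 } R={ 1/2 1 } -> 1/4
step 4: add RED to get BRRR; options L={ 0 } R={ 1/4 1/2 1 } -> 1/8
step 5: add RED to get BRRRR; options L={ 0 } R={ 1/8 1/4 1/2 1 } -> 1/16
step 6: add RED to get BRRRRR; options L={ 0 } R={ 1/16 1/8 1/4 1/2 1 } -> 1/32
step 7: add BLUE to get BRRRRRB; options L={ 0 1/32 } R={ 1/16 1/8 1/4 1/2 1 } -> 3/64
step 8: add BLUE to get BRRRRRBB; options L={ 0 1/32 3/64 } R={ 1/16 1/8 1/4 1/2 1 } -> 7/128
step 9: add RED to get BRRRRRBBR; options L={ 0 1/32 3/64 } R={ 7/128 1/16 1/8 1/4 1/2 1 } -> 13/256
step 10: add BLUE to get BRRRRRBBRB; options L={ 0 1/32 3/64 13/256 } R={ 7/128 1/16 1/8 1/4 1/2 1 } -> 27/512
step 11: add RED to get BRRRRRBBRBR; options L={ 0 1/32 3/64 13/256 } R={ 27/512 7/128 1/16 1/8 1/4 1/2 1 } -> 53/1024
step 12: add BLUE to get BRRRRRBBRBRB; options L={ 0 1/32 3/64 13/256 53/1024 } R={ 27/512 7/128 1/16 1/8 1/4 1/2 1 } -> 107/2048
step 13: add RED to get BRRRRRBBRBRBR; options L={ 0 1/32 3/64 13/256 53/1024 } R={ 107/2048 27/512 7/128 1/16 1/8 1/4 1/2 1 } -> 213/4096
step 14: add BLUE to get BRRRRRBBRBRBRB; options L={ 0 1/32 3/64 13/256 53/1024 213/4096 } R={ 107/2048 27/512 7/128 1/16 1/8 1/4 1/2 1 } -> 427/8192
step 15: add RED to get BRRRRRBBRBRBRBR; options L={ 0 1/32 3/64 13/256 53/1024 213/4096 } R={ 427/8192 107/2048 27/512 7/128 1/16 1/8 1/4 1/2 1 } -> 853/16384

853/16384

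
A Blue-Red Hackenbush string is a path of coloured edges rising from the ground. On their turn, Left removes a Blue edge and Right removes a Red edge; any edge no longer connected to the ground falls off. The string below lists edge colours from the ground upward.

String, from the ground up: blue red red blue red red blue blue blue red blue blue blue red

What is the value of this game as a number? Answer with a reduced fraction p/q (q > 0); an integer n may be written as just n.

step 1: add blue to get b; options L={ 0 } R={ ∅ } ⇒ 1
step 2: add red to get br; options L={ 0 } R={ 1 } ⇒ 1/2
step 3: add red to get brr; options L={ 0 } R={ 1/2 1 } ⇒ 1/4
step 4: add blue to get brrb; options L={ 0 1/4 } R={ 1/2 1 } ⇒ 3/8
step 5: add red to get brrbr; options L={ 0 1/4 } R={ 3/8 1/2 1 } ⇒ 5/16
step 6: add red to get brrbrr; options L={ 0 1/4 } R={ 5/16 3/8 1/2 1 } ⇒ 9/32
step 7: add blue to get brrbrrb; options L={ 0 1/4 9/32 } R={ 5/16 3/8 1/2 1 } ⇒ 19/64
step 8: add blue to get brrbrrbb; options L={ 0 1/4 9/32 19/64 } R={ 5/16 3/8 1/2 1 } ⇒ 39/128
step 9: add blue to get brrbrrbbb; options L={ 0 1/4 9/32 19/64 39/128 } R={ 5/16 3/8 1/2 1 } ⇒ 79/256
step 10: add red to get brrbrrbbbr; options L={ 0 1/4 9/32 19/64 39/128 } R={ 79/256 5/16 3/8 1/2 1 } ⇒ 157/512
step 11: add blue to get brrbrrbbbrb; options L={ 0 1/4 9/32 19/64 39/128 157/512 } R={ 79/256 5/16 3/8 1/2 1 } ⇒ 315/1024
step 12: add blue to get brrbrrbbbrbb; options L={ 0 1/4 9/32 19/64 39/128 157/512 315/1024 } R={ 79/256 5/16 3/8 1/2 1 } ⇒ 631/2048
step 13: add blue to get brrbrrbbbrbbb; options L={ 0 1/4 9/32 19/64 39/128 157/512 315/1024 631/2048 } R={ 79/256 5/16 3/8 1/2 1 } ⇒ 1263/4096
step 14: add red to get brrbrrbbbrbbbr; options L={ 0 1/4 9/32 19/64 39/128 157/512 315/1024 631/2048 } R={ 1263/4096 79/256 5/16 3/8 1/2 1 } ⇒ 2525/8192

2525/8192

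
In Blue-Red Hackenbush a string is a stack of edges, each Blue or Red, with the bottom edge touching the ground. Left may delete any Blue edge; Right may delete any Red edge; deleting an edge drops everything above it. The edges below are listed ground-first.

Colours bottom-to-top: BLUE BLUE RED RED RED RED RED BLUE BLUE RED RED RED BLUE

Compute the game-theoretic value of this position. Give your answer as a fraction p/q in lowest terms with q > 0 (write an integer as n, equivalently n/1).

2147/2048

Recurse on prefixes of the 13-edge string BLUE BLUE RED RED RED RED RED BLUE BLUE RED RED RED BLUE:
G(B) = { 0 | none } => 1
G(BB) = { 0, 1 | none } => 2
G(BBR) = { 0, 1 | 2 } => 3/2
G(BBRR) = { 0, 1 | 3/2, 2 } => 5/4
G(BBRRR) = { 0, 1 | 5/4, 3/2, 2 } => 9/8
G(BBRRRR) = { 0, 1 | 9/8, 5/4, 3/2, 2 } => 17/16
G(BBRRRRR) = { 0, 1 | 17/16, 9/8, 5/4, 3/2, 2 } => 33/32
G(BBRRRRRB) = { 0, 1, 33/32 | 17/16, 9/8, 5/4, 3/2, 2 } => 67/64
G(BBRRRRRBB) = { 0, 1, 33/32, 67/64 | 17/16, 9/8, 5/4, 3/2, 2 } => 135/128
G(BBRRRRRBBR) = { 0, 1, 33/32, 67/64 | 135/128, 17/16, 9/8, 5/4, 3/2, 2 } => 269/256
G(BBRRRRRBBRR) = { 0, 1, 33/32, 67/64 | 269/256, 135/128, 17/16, 9/8, 5/4, 3/2, 2 } => 537/512
G(BBRRRRRBBRRR) = { 0, 1, 33/32, 67/64 | 537/512, 269/256, 135/128, 17/16, 9/8, 5/4, 3/2, 2 } => 1073/1024
G(BBRRRRRBBRRRB) = { 0, 1, 33/32, 67/64, 1073/1024 | 537/512, 269/256, 135/128, 17/16, 9/8, 5/4, 3/2, 2 } => 2147/2048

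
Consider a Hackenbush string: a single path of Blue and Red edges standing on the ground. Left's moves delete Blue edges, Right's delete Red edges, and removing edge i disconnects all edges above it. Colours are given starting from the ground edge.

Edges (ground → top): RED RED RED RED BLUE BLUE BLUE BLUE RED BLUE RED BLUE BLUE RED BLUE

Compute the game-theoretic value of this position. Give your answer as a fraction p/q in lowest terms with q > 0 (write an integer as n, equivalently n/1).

value_1 [R]  L=[·]  R=[0]  = -1
value_2 [RR]  L=[·]  R=[-1, 0]  = -2
value_3 [RRR]  L=[·]  R=[-2, -1, 0]  = -3
value_4 [RRRR]  L=[·]  R=[-3, -2, -1, 0]  = -4
value_5 [RRRRB]  L=[-4]  R=[-3, -2, -1, 0]  = -7/2
value_6 [RRRRBB]  L=[-4, -7/2]  R=[-3, -2, -1, 0]  = -13/4
value_7 [RRRRBBB]  L=[-4, -7/2, -13/4]  R=[-3, -2, -1, 0]  = -25/8
value_8 [RRRRBBBB]  L=[-4, -7/2, -13/4, -25/8]  R=[-3, -2, -1, 0]  = -49/16
value_9 [RRRRBBBBR]  L=[-4, -7/2, -13/4, -25/8]  R=[-49/16, -3, -2, -1, 0]  = -99/32
value_10 [RRRRBBBBRB]  L=[-4, -7/2, -13/4, -25/8, -99/32]  R=[-49/16, -3, -2, -1, 0]  = -197/64
value_11 [RRRRBBBBRBR]  L=[-4, -7/2, -13/4, -25/8, -99/32]  R=[-197/64, -49/16, -3, -2, -1, 0]  = -395/128
value_12 [RRRRBBBBRBRB]  L=[-4, -7/2, -13/4, -25/8, -99/32, -395/128]  R=[-197/64, -49/16, -3, -2, -1, 0]  = -789/256
value_13 [RRRRBBBBRBRBB]  L=[-4, -7/2, -13/4, -25/8, -99/32, -395/128, -789/256]  R=[-197/64, -49/16, -3, -2, -1, 0]  = -1577/512
value_14 [RRRRBBBBRBRBBR]  L=[-4, -7/2, -13/4, -25/8, -99/32, -395/128, -789/256]  R=[-1577/512, -197/64, -49/16, -3, -2, -1, 0]  = -3155/1024
value_15 [RRRRBBBBRBRBBRB]  L=[-4, -7/2, -13/4, -25/8, -99/32, -395/128, -789/256, -3155/1024]  R=[-1577/512, -197/64, -49/16, -3, -2, -1, 0]  = -6309/2048

-6309/2048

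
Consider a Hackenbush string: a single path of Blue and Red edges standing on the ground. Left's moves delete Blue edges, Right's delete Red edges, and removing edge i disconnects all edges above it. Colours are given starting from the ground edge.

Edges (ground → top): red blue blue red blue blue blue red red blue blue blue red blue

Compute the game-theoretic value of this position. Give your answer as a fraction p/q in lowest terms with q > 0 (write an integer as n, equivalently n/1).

-2245/8192

Prefix values for red blue blue red blue blue blue red red blue blue blue red blue via {L|R} + simplicity:
val_1 [r]  L=[·]  R=[0]  so -1
val_2 [rb]  L=[-1]  R=[0]  so -1/2
val_3 [rbb]  L=[-1, -1/2]  R=[0]  so -1/4
val_4 [rbbr]  L=[-1, -1/2]  R=[-1/4, 0]  so -3/8
val_5 [rbbrb]  L=[-1, -1/2, -3/8]  R=[-1/4, 0]  so -5/16
val_6 [rbbrbb]  L=[-1, -1/2, -3/8, -5/16]  R=[-1/4, 0]  so -9/32
val_7 [rbbrbbb]  L=[-1, -1/2, -3/8, -5/16, -9/32]  R=[-1/4, 0]  so -17/64
val_8 [rbbrbbbr]  L=[-1, -1/2, -3/8, -5/16, -9/32]  R=[-17/64, -1/4, 0]  so -35/128
val_9 [rbbrbbbrr]  L=[-1, -1/2, -3/8, -5/16, -9/32]  R=[-35/128, -17/64, -1/4, 0]  so -71/256
val_10 [rbbrbbbrrb]  L=[-1, -1/2, -3/8, -5/16, -9/32, -71/256]  R=[-35/128, -17/64, -1/4, 0]  so -141/512
val_11 [rbbrbbbrrbb]  L=[-1, -1/2, -3/8, -5/16, -9/32, -71/256, -141/512]  R=[-35/128, -17/64, -1/4, 0]  so -281/1024
val_12 [rbbrbbbrrbbb]  L=[-1, -1/2, -3/8, -5/16, -9/32, -71/256, -141/512, -281/1024]  R=[-35/128, -17/64, -1/4, 0]  so -561/2048
val_13 [rbbrbbbrrbbbr]  L=[-1, -1/2, -3/8, -5/16, -9/32, -71/256, -141/512, -281/1024]  R=[-561/2048, -35/128, -17/64, -1/4, 0]  so -1123/4096
val_14 [rbbrbbbrrbbbrb]  L=[-1, -1/2, -3/8, -5/16, -9/32, -71/256, -141/512, -281/1024, -1123/4096]  R=[-561/2048, -35/128, -17/64, -1/4, 0]  so -2245/8192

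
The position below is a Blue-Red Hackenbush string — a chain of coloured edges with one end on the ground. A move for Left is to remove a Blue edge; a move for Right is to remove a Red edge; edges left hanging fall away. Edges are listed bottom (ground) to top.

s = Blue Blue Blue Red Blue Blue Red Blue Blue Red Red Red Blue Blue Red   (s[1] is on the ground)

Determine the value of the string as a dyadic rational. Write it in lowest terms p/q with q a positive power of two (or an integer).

Recurse on prefixes of the 15-edge string Blue Blue Blue Red Blue Blue Red Blue Blue Red Red Red Blue Blue Red:
B: Left { 0 }, Right { — } → simplest 1
BB: Left { 0 1 }, Right { — } → simplest 2
BBB: Left { 0 1 2 }, Right { — } → simplest 3
BBBR: Left { 0 1 2 }, Right { 3 } → simplest 5/2
BBBRB: Left { 0 1 2 5/2 }, Right { 3 } → simplest 11/4
BBBRBB: Left { 0 1 2 5/2 11/4 }, Right { 3 } → simplest 23/8
BBBRBBR: Left { 0 1 2 5/2 11/4 }, Right { 23/8 3 } → simplest 45/16
BBBRBBRB: Left { 0 1 2 5/2 11/4 45/16 }, Right { 23/8 3 } → simplest 91/32
BBBRBBRBB: Left { 0 1 2 5/2 11/4 45/16 91/32 }, Right { 23/8 3 } → simplest 183/64
BBBRBBRBBR: Left { 0 1 2 5/2 11/4 45/16 91/32 }, Right { 183/64 23/8 3 } → simplest 365/128
BBBRBBRBBRR: Left { 0 1 2 5/2 11/4 45/16 91/32 }, Right { 365/128 183/64 23/8 3 } → simplest 729/256
BBBRBBRBBRRR: Left { 0 1 2 5/2 11/4 45/16 91/32 }, Right { 729/256 365/128 183/64 23/8 3 } → simplest 1457/512
BBBRBBRBBRRRB: Left { 0 1 2 5/2 11/4 45/16 91/32 1457/512 }, Right { 729/256 365/128 183/64 23/8 3 } → simplest 2915/1024
BBBRBBRBBRRRBB: Left { 0 1 2 5/2 11/4 45/16 91/32 1457/512 2915/1024 }, Right { 729/256 365/128 183/64 23/8 3 } → simplest 5831/2048
BBBRBBRBBRRRBBR: Left { 0 1 2 5/2 11/4 45/16 91/32 1457/512 2915/1024 }, Right { 5831/2048 729/256 365/128 183/64 23/8 3 } → simplest 11661/4096

11661/4096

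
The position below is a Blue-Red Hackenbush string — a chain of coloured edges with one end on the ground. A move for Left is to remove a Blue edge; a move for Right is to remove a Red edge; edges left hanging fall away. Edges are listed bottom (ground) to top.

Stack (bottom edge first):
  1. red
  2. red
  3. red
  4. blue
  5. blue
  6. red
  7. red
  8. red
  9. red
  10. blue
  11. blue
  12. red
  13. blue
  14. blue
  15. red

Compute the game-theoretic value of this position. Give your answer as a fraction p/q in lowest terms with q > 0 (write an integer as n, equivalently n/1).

-10131/4096

Build val(s[:k]) for k = 1..15, string s = red red red blue blue red red red red blue blue red blue blue red.
val_1 [r]  L=[(no moves)]  R=[0]  gives -1
val_2 [rr]  L=[(no moves)]  R=[-1; 0]  gives -2
val_3 [rrr]  L=[(no moves)]  R=[-2; -1; 0]  gives -3
val_4 [rrrb]  L=[-3]  R=[-2; -1; 0]  gives -5/2
val_5 [rrrbb]  L=[-3; -5/2]  R=[-2; -1; 0]  gives -9/4
val_6 [rrrbbr]  L=[-3; -5/2]  R=[-9/4; -2; -1; 0]  gives -19/8
val_7 [rrrbbrr]  L=[-3; -5/2]  R=[-19/8; -9/4; -2; -1; 0]  gives -39/16
val_8 [rrrbbrrr]  L=[-3; -5/2]  R=[-39/16; -19/8; -9/4; -2; -1; 0]  gives -79/32
val_9 [rrrbbrrrr]  L=[-3; -5/2]  R=[-79/32; -39/16; -19/8; -9/4; -2; -1; 0]  gives -159/64
val_10 [rrrbbrrrrb]  L=[-3; -5/2; -159/64]  R=[-79/32; -39/16; -19/8; -9/4; -2; -1; 0]  gives -317/128
val_11 [rrrbbrrrrbb]  L=[-3; -5/2; -159/64; -317/128]  R=[-79/32; -39/16; -19/8; -9/4; -2; -1; 0]  gives -633/256
val_12 [rrrbbrrrrbbr]  L=[-3; -5/2; -159/64; -317/128]  R=[-633/256; -79/32; -39/16; -19/8; -9/4; -2; -1; 0]  gives -1267/512
val_13 [rrrbbrrrrbbrb]  L=[-3; -5/2; -159/64; -317/128; -1267/512]  R=[-633/256; -79/32; -39/16; -19/8; -9/4; -2; -1; 0]  gives -2533/1024
val_14 [rrrbbrrrrbbrbb]  L=[-3; -5/2; -159/64; -317/128; -1267/512; -2533/1024]  R=[-633/256; -79/32; -39/16; -19/8; -9/4; -2; -1; 0]  gives -5065/2048
val_15 [rrrbbrrrrbbrbbr]  L=[-3; -5/2; -159/64; -317/128; -1267/512; -2533/1024]  R=[-5065/2048; -633/256; -79/32; -39/16; -19/8; -9/4; -2; -1; 0]  gives -10131/4096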